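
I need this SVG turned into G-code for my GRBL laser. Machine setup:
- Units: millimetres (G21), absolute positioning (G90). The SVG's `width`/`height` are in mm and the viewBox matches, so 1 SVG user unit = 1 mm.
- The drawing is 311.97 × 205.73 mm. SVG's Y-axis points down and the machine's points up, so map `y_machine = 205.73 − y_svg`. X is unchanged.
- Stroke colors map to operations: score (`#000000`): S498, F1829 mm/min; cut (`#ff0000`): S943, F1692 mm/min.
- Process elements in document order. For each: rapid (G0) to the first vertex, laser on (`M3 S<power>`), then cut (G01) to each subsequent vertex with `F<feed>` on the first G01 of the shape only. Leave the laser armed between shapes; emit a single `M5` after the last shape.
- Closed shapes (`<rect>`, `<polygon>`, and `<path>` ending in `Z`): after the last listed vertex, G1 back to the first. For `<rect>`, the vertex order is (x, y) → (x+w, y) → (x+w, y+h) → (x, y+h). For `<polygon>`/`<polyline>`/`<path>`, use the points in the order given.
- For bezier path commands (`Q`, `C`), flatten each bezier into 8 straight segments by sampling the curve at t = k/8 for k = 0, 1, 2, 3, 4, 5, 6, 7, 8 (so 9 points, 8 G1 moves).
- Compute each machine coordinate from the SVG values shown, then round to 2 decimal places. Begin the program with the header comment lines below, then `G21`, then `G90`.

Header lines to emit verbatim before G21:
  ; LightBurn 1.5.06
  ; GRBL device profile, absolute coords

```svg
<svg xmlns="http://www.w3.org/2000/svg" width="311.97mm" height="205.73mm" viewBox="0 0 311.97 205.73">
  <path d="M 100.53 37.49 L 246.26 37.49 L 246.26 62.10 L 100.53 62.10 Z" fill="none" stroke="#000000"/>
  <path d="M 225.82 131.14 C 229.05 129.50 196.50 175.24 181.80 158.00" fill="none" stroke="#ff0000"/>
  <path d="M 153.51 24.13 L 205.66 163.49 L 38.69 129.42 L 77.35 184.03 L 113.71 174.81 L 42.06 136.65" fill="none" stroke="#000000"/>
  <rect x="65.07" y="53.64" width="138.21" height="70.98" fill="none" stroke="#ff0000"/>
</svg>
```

1 u = 1 mm; y_m = 205.73 − y.

[1] `<path>` rectangle, #000000→score S498 F1829: (100.53,168.24) → (246.26,168.24) → (246.26,143.63) → (100.53,143.63) → (100.53,168.24) (closed)

[2] `<path>` cubic bezier, #ff0000→cut S943 F1692: (225.82,74.59) → (225.46,73.20) → (222.37,68.66) → (217.19,62.27) → (210.53,55.31) → (203.04,49.08) → (195.33,44.88) → (188.04,44.00) → (181.80,47.73)

[3] `<path>` open polyline, #000000→score S498 F1829: (153.51,181.60) → (205.66,42.24) → (38.69,76.31) → (77.35,21.70) → (113.71,30.92) → (42.06,69.08)

[4] `<rect>` rectangle, #ff0000→cut S943 F1692: (65.07,152.09) → (203.28,152.09) → (203.28,81.11) → (65.07,81.11) → (65.07,152.09) (closed)

; LightBurn 1.5.06
; GRBL device profile, absolute coords
G21
G90
G0 X100.53 Y168.24
M3 S498
G01 X246.26 Y168.24 F1829
G01 X246.26 Y143.63
G01 X100.53 Y143.63
G01 X100.53 Y168.24
G0 X225.82 Y74.59
M3 S943
G01 X225.46 Y73.20 F1692
G01 X222.37 Y68.66
G01 X217.19 Y62.27
G01 X210.53 Y55.31
G01 X203.04 Y49.08
G01 X195.33 Y44.88
G01 X188.04 Y44.00
G01 X181.80 Y47.73
G0 X153.51 Y181.60
M3 S498
G01 X205.66 Y42.24 F1829
G01 X38.69 Y76.31
G01 X77.35 Y21.70
G01 X113.71 Y30.92
G01 X42.06 Y69.08
G0 X65.07 Y152.09
M3 S943
G01 X203.28 Y152.09 F1692
G01 X203.28 Y81.11
G01 X65.07 Y81.11
G01 X65.07 Y152.09
M5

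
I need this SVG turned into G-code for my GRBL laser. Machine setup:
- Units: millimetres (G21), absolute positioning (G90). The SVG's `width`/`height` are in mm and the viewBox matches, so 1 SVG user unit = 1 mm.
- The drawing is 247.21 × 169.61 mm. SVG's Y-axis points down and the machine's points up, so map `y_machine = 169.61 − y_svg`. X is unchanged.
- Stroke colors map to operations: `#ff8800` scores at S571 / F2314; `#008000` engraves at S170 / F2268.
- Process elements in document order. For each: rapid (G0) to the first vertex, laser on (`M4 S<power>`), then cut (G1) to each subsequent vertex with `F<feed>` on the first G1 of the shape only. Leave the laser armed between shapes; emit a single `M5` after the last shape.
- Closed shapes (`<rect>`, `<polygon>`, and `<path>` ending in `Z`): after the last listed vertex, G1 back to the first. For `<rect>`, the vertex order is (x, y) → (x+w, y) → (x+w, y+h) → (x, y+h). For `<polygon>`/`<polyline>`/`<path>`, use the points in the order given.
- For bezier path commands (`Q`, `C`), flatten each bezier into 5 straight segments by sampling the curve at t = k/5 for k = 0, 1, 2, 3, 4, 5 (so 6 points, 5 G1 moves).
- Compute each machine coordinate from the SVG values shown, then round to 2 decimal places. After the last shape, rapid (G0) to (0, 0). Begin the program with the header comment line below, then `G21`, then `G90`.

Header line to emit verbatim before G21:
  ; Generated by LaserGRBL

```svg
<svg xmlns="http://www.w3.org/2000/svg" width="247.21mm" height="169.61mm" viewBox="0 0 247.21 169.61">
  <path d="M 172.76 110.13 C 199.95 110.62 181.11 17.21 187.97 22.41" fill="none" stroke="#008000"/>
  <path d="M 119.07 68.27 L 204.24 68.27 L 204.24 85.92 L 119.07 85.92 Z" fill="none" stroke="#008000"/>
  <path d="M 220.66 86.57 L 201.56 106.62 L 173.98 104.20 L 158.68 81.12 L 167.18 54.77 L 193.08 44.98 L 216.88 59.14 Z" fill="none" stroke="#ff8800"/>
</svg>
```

1 u = 1 mm; y_m = 169.61 − y.

[1] `<path>` cubic bezier, #008000→engrave S170 F2268: (172.76,59.48) → (184.12,68.91) → (187.88,91.64) → (187.48,118.43) → (186.36,140.03) → (187.97,147.20)

[2] `<path>` rectangle, #008000→engrave S170 F2268: (119.07,101.34) → (204.24,101.34) → (204.24,83.69) → (119.07,83.69) → (119.07,101.34) (closed)

[3] `<path>` regular polygon, #ff8800→score S571 F2314: (220.66,83.04) → (201.56,62.99) → (173.98,65.41) → (158.68,88.49) → (167.18,114.84) → (193.08,124.63) → (216.88,110.47) → (220.66,83.04) (closed)

; Generated by LaserGRBL
G21
G90
G0 X172.76 Y59.48
M4 S170
G1 X184.12 Y68.91 F2268
G1 X187.88 Y91.64
G1 X187.48 Y118.43
G1 X186.36 Y140.03
G1 X187.97 Y147.20
G0 X119.07 Y101.34
M4 S170
G1 X204.24 Y101.34 F2268
G1 X204.24 Y83.69
G1 X119.07 Y83.69
G1 X119.07 Y101.34
G0 X220.66 Y83.04
M4 S571
G1 X201.56 Y62.99 F2314
G1 X173.98 Y65.41
G1 X158.68 Y88.49
G1 X167.18 Y114.84
G1 X193.08 Y124.63
G1 X216.88 Y110.47
G1 X220.66 Y83.04
M5
G0 X0.00 Y0.00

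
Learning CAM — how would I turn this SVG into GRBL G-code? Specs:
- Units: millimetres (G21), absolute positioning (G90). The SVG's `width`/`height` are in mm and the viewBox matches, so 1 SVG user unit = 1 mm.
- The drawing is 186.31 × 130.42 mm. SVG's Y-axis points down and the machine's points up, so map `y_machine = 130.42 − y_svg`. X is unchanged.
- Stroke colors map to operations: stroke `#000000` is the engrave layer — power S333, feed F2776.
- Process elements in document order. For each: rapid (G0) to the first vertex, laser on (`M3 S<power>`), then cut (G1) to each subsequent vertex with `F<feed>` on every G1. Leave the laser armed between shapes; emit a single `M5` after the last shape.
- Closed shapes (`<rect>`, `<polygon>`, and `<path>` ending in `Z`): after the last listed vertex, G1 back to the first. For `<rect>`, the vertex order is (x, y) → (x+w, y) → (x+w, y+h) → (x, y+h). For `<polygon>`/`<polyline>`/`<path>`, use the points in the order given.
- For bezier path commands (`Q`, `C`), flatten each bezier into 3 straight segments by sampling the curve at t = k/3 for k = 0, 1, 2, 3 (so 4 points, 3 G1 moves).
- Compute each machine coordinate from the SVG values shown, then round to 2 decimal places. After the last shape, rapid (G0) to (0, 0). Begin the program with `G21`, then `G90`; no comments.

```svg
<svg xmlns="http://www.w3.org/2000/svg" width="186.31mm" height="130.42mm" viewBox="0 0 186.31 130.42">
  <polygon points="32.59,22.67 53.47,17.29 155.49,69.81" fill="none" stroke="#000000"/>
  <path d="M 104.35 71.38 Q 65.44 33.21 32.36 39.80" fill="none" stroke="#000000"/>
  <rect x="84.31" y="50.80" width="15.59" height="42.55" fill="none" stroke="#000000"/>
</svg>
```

G21
G90
G0 X32.59 Y107.75
M3 S333
G1 X53.47 Y113.13 F2776
G1 X155.49 Y60.61 F2776
G1 X32.59 Y107.75 F2776
G0 X104.35 Y59.04
M3 S333
G1 X79.06 Y79.51 F2776
G1 X55.06 Y90.04 F2776
G1 X32.36 Y90.62 F2776
G0 X84.31 Y79.62
M3 S333
G1 X99.90 Y79.62 F2776
G1 X99.90 Y37.07 F2776
G1 X84.31 Y37.07 F2776
G1 X84.31 Y79.62 F2776
M5
G0 X0.00 Y0.00

Since the viewBox matches the mm dimensions, user units are millimetres directly. The only transform is the Y-flip y_m = 130.42 − y_svg.

Shape 1 is a closed polygon drawn with `<polygon>`. Its stroke #000000 means engrave at S333, F2776. After flipping Y the toolpath is (32.59,107.75) → (53.47,113.13) → (155.49,60.61) → (32.59,107.75), returning to the start.

Shape 2 is a quadratic bezier drawn with `<path>`. Its stroke #000000 means engrave at S333, F2776. After flipping Y the toolpath is (104.35,59.04) → (79.06,79.51) → (55.06,90.04) → (32.36,90.62).

Shape 3 is a rectangle drawn with `<rect>`. Its stroke #000000 means engrave at S333, F2776. After flipping Y the toolpath is (84.31,79.62) → (99.90,79.62) → (99.90,37.07) → (84.31,37.07) → (84.31,79.62), returning to the start.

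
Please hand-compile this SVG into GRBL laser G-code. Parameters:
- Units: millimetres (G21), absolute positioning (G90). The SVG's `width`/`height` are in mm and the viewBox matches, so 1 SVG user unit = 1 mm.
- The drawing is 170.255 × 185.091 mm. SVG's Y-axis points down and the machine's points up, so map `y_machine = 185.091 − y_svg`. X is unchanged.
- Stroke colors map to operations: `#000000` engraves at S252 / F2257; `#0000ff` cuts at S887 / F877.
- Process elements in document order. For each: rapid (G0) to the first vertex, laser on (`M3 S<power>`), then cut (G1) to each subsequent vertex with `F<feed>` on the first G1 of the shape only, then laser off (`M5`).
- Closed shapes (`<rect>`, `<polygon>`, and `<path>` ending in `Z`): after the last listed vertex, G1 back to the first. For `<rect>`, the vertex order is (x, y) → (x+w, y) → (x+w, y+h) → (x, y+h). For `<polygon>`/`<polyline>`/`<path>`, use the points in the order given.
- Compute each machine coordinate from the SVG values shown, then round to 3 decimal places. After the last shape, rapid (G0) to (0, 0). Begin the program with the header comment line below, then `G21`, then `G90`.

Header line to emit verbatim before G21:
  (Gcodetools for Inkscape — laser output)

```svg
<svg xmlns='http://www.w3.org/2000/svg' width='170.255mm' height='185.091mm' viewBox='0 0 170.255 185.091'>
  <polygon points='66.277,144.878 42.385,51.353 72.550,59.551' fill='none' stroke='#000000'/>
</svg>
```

viewBox `0 0 170.255 185.091` with mm width/height → 1 unit = 1 mm. Flip: y_m = 185.091 − y_svg.

**Shape 1** — `<polygon>` closed polygon, stroke `#000000` → engrave (S252, F2257). Machine vertices: (66.277,40.213) → (42.385,133.738) → (72.550,125.540) → (66.277,40.213). Closed: final G1 returns to the first vertex.

(Gcodetools for Inkscape — laser output)
G21
G90
G0 X66.277 Y40.213
M3 S252
G1 X42.385 Y133.738 F2257
G1 X72.550 Y125.540
G1 X66.277 Y40.213
M5
G0 X0.000 Y0.000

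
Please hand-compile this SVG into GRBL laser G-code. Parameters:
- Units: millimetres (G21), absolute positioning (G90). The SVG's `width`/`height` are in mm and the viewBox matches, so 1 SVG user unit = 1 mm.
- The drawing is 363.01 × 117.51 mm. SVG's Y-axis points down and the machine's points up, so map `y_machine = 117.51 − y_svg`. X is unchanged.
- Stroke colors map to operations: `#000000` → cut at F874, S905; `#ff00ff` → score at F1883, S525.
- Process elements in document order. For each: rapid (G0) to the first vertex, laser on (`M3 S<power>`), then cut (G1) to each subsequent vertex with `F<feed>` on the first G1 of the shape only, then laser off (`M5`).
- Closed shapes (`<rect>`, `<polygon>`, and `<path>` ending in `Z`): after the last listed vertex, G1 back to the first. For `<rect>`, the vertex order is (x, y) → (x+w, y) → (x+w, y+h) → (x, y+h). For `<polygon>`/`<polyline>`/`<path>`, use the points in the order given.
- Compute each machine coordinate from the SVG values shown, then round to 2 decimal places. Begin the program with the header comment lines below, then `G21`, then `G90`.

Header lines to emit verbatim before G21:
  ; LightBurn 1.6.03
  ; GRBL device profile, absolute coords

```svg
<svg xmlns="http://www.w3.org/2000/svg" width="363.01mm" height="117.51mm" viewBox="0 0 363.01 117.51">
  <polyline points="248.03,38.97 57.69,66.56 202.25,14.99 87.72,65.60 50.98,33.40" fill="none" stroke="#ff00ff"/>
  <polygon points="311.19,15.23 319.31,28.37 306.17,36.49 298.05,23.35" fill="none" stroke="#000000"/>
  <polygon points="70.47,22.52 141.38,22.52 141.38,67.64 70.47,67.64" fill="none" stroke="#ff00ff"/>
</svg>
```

1 u = 1 mm; y_m = 117.51 − y.

[1] `<polyline>` open polyline, #ff00ff→score S525 F1883: (248.03,78.54) → (57.69,50.95) → (202.25,102.52) → (87.72,51.91) → (50.98,84.11)

[2] `<polygon>` regular polygon, #000000→cut S905 F874: (311.19,102.28) → (319.31,89.14) → (306.17,81.02) → (298.05,94.16) → (311.19,102.28) (closed)

[3] `<polygon>` rectangle, #ff00ff→score S525 F1883: (70.47,94.99) → (141.38,94.99) → (141.38,49.87) → (70.47,49.87) → (70.47,94.99) (closed)

; LightBurn 1.6.03
; GRBL device profile, absolute coords
G21
G90
G0 X248.03 Y78.54
M3 S525
G1 X57.69 Y50.95 F1883
G1 X202.25 Y102.52
G1 X87.72 Y51.91
G1 X50.98 Y84.11
M5
G0 X311.19 Y102.28
M3 S905
G1 X319.31 Y89.14 F874
G1 X306.17 Y81.02
G1 X298.05 Y94.16
G1 X311.19 Y102.28
M5
G0 X70.47 Y94.99
M3 S525
G1 X141.38 Y94.99 F1883
G1 X141.38 Y49.87
G1 X70.47 Y49.87
G1 X70.47 Y94.99
M5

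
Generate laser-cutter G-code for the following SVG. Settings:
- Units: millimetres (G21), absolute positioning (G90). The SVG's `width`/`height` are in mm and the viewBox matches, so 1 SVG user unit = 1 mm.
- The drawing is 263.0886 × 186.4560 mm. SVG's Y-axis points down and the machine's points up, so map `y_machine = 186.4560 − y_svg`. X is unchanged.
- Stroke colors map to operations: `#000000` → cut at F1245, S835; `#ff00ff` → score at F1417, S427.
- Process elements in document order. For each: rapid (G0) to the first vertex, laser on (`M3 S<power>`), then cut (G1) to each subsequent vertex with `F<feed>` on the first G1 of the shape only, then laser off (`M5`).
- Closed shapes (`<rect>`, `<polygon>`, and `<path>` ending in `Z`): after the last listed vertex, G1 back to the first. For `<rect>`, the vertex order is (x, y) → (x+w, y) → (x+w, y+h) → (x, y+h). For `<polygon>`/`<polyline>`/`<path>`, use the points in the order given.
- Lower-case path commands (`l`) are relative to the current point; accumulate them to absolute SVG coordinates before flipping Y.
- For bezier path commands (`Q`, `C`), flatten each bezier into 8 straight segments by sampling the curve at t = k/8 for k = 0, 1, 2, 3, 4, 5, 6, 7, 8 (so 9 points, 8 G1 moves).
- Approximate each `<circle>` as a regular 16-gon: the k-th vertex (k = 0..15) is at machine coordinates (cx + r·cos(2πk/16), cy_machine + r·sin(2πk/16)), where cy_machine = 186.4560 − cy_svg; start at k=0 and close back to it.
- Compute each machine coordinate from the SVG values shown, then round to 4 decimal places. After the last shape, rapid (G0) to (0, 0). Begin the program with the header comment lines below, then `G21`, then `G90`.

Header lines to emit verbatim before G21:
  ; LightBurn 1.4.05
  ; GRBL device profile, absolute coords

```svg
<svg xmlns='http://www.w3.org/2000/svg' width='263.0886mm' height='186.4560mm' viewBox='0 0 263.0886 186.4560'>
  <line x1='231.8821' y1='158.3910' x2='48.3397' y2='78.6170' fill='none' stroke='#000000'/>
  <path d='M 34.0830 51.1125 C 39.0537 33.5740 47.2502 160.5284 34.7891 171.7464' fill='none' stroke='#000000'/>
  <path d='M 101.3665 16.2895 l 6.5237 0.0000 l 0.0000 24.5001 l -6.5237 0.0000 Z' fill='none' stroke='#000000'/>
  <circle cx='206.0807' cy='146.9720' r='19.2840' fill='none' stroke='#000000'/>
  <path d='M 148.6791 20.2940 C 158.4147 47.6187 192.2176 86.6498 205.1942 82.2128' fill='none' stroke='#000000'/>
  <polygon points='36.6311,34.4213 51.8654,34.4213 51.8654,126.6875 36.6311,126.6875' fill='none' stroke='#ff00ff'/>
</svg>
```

; LightBurn 1.4.05
; GRBL device profile, absolute coords
G21
G90
G0 X231.8821 Y28.0650
M3 S835
G1 X48.3397 Y107.8390 F1245
M5
G0 X34.0830 Y135.3435
M3 S835
G1 X36.0516 Y135.6556 F1245
G1 X38.0427 Y125.4710
G1 X39.7764 Y107.8394
G1 X40.9730 Y85.8102
G1 X41.3524 Y62.4331
G1 X40.6348 Y40.7576
G1 X38.5403 Y23.8332
G1 X34.7891 Y14.7096
M5
G0 X101.3665 Y170.1665
M3 S835
G1 X107.8902 Y170.1665 F1245
G1 X107.8902 Y145.6664
G1 X101.3665 Y145.6664
G1 X101.3665 Y170.1665
M5
G0 X225.3647 Y39.4840
M3 S835
G1 X223.8968 Y46.8637 F1245
G1 X219.7165 Y53.1198
G1 X213.4604 Y57.3001
G1 X206.0807 Y58.7680
G1 X198.7010 Y57.3001
G1 X192.4449 Y53.1198
G1 X188.2646 Y46.8637
G1 X186.7967 Y39.4840
G1 X188.2646 Y32.1043
G1 X192.4449 Y25.8482
G1 X198.7010 Y21.6679
G1 X206.0807 Y20.2000
G1 X213.4604 Y21.6679
G1 X219.7165 Y25.8482
G1 X223.8968 Y32.1043
G1 X225.3647 Y39.4840
M5
G0 X148.6791 Y166.1620
M3 S835
G1 X153.3704 Y155.4743 F1245
G1 X159.7920 Y144.3356
G1 X167.4176 Y133.3927
G1 X175.7213 Y123.2920
G1 X184.1769 Y114.6801
G1 X192.2583 Y108.2036
G1 X199.4394 Y104.5091
G1 X205.1942 Y104.2432
M5
G0 X36.6311 Y152.0347
M3 S427
G1 X51.8654 Y152.0347 F1417
G1 X51.8654 Y59.7685
G1 X36.6311 Y59.7685
G1 X36.6311 Y152.0347
M5
G0 X0.0000 Y0.0000

1 u = 1 mm; y_m = 186.4560 − y.

[1] `<line>` line segment, #000000→cut S835 F1245: (231.8821,28.0650) → (48.3397,107.8390)

[2] `<path>` cubic bezier, #000000→cut S835 F1245: (34.0830,135.3435) → (36.0516,135.6556) → (38.0427,125.4710) → (39.7764,107.8394) → (40.9730,85.8102) → (41.3524,62.4331) → (40.6348,40.7576) → (38.5403,23.8332) → (34.7891,14.7096)

[3] `<path>` rectangle, #000000→cut S835 F1245: (101.3665,170.1665) → (107.8902,170.1665) → (107.8902,145.6664) → (101.3665,145.6664) → (101.3665,170.1665) (closed)

[4] `<circle>` circle, #000000→cut S835 F1245: (225.3647,39.4840) → (223.8968,46.8637) → (219.7165,53.1198) → (213.4604,57.3001) → (206.0807,58.7680) → (198.7010,57.3001) → (192.4449,53.1198) → (188.2646,46.8637) → (186.7967,39.4840) → (188.2646,32.1043) → (192.4449,25.8482) → (198.7010,21.6679) → (206.0807,20.2000) → (213.4604,21.6679) → (219.7165,25.8482) → (223.8968,32.1043) → (225.3647,39.4840) (closed)

[5] `<path>` cubic bezier, #000000→cut S835 F1245: (148.6791,166.1620) → (153.3704,155.4743) → (159.7920,144.3356) → (167.4176,133.3927) → (175.7213,123.2920) → (184.1769,114.6801) → (192.2583,108.2036) → (199.4394,104.5091) → (205.1942,104.2432)

[6] `<polygon>` rectangle, #ff00ff→score S427 F1417: (36.6311,152.0347) → (51.8654,152.0347) → (51.8654,59.7685) → (36.6311,59.7685) → (36.6311,152.0347) (closed)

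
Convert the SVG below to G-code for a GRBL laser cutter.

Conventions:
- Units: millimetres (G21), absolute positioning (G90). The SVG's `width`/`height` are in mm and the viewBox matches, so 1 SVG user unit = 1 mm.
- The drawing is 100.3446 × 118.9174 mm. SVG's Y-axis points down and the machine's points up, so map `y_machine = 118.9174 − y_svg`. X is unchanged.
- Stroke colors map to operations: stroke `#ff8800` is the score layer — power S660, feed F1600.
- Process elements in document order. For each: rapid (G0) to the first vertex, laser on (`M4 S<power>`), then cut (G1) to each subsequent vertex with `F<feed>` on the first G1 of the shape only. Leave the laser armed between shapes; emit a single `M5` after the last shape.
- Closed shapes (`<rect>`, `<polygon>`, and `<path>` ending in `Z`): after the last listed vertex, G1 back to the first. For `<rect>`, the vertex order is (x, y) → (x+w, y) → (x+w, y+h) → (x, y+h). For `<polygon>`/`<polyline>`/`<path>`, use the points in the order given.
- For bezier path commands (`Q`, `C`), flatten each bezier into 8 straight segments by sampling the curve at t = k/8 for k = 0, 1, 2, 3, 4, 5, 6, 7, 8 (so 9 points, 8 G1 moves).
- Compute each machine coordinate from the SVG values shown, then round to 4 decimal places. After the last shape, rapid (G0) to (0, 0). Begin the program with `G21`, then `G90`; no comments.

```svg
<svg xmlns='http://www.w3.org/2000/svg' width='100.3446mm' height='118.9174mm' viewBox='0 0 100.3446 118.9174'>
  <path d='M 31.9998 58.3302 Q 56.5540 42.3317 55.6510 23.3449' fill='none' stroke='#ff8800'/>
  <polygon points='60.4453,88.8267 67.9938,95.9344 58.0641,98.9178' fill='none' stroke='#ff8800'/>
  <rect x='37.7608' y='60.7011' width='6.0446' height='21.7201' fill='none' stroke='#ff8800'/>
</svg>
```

G21
G90
G0 X31.9998 Y60.5872
M4 S660
G1 X37.7406 Y64.6335 F1600
G1 X42.6858 Y68.7732
G1 X46.8355 Y73.0063
G1 X50.1897 Y77.3328
G1 X52.7483 Y81.7526
G1 X54.5114 Y86.2659
G1 X55.4790 Y90.8725
G1 X55.6510 Y95.5725
G0 X60.4453 Y30.0907
M4 S660
G1 X67.9938 Y22.9830 F1600
G1 X58.0641 Y19.9996
G1 X60.4453 Y30.0907
G0 X37.7608 Y58.2163
M4 S660
G1 X43.8054 Y58.2163 F1600
G1 X43.8054 Y36.4962
G1 X37.7608 Y36.4962
G1 X37.7608 Y58.2163
M5
G0 X0.0000 Y0.0000

viewBox `0 0 100.3446 118.9174` with mm width/height → 1 unit = 1 mm. Flip: y_m = 118.9174 − y_svg.

**Shape 1** — `<path>` quadratic bezier, stroke `#ff8800` → score (S660, F1600). Control points (SVG): P0=(31.9998,58.3302), P1=(56.5540,42.3317), P2=(55.6510,23.3449); sampled at t=k/8. Machine vertices: (31.9998,60.5872) → (37.7406,64.6335) → (42.6858,68.7732) → (46.8355,73.0063) → (50.1897,77.3328) → (52.7483,81.7526) → (54.5114,86.2659) → (55.4790,90.8725) → (55.6510,95.5725). Open path.

**Shape 2** — `<polygon>` regular polygon, stroke `#ff8800` → score (S660, F1600). Machine vertices: (60.4453,30.0907) → (67.9938,22.9830) → (58.0641,19.9996) → (60.4453,30.0907). Closed: final G1 returns to the first vertex.

**Shape 3** — `<rect>` rectangle, stroke `#ff8800` → score (S660, F1600). Machine vertices: (37.7608,58.2163) → (43.8054,58.2163) → (43.8054,36.4962) → (37.7608,36.4962) → (37.7608,58.2163). Closed: final G1 returns to the first vertex.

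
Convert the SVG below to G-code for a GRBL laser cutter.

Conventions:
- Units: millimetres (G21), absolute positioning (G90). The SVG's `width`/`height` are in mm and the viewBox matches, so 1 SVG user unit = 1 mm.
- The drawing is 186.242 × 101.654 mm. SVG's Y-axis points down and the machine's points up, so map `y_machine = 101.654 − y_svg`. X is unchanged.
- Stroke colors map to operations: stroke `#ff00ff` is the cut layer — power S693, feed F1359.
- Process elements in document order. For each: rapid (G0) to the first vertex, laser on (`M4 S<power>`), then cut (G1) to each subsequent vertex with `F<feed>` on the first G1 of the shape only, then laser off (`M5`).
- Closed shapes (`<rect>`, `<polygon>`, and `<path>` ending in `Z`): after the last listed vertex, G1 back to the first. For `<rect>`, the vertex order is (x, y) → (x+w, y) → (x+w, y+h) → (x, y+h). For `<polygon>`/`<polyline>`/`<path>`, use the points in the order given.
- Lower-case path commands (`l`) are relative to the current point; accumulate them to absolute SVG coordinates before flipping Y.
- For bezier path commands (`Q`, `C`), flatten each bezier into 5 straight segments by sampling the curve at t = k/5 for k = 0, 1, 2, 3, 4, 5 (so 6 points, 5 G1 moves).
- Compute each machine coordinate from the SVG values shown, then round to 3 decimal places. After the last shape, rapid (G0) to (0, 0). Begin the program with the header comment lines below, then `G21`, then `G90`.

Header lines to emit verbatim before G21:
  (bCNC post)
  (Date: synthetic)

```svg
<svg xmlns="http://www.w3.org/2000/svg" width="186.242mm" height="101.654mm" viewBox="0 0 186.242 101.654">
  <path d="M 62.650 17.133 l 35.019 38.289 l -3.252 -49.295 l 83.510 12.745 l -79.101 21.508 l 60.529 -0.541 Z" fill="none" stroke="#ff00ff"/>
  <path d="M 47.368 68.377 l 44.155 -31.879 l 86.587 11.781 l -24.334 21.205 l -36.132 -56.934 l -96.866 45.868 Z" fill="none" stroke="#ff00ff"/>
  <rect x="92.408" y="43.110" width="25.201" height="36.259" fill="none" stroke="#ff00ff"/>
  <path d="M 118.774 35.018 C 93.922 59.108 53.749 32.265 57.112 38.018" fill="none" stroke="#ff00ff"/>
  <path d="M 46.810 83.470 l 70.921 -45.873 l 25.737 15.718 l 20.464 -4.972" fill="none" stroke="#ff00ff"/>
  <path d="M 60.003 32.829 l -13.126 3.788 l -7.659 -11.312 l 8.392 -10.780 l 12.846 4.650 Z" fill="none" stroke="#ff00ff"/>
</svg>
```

(bCNC post)
(Date: synthetic)
G21
G90
G0 X62.650 Y84.521
M4 S693
G1 X97.669 Y46.232 F1359
G1 X94.417 Y95.527
G1 X177.927 Y82.782
G1 X98.826 Y61.274
G1 X159.355 Y61.815
G1 X62.650 Y84.521
M5
G0 X47.368 Y33.277
M4 S693
G1 X91.523 Y65.156 F1359
G1 X178.110 Y53.375
G1 X153.776 Y32.170
G1 X117.644 Y89.104
G1 X20.778 Y43.236
G1 X47.368 Y33.277
M5
G0 X92.408 Y58.544
M4 S693
G1 X117.609 Y58.544 F1359
G1 X117.609 Y22.285
G1 X92.408 Y22.285
G1 X92.408 Y58.544
M5
G0 X118.774 Y66.636
M4 S693
G1 X102.495 Y57.626 F1359
G1 X85.364 Y56.830
G1 X70.207 Y60.239
G1 X59.848 Y63.845
G1 X57.112 Y63.636
M5
G0 X46.810 Y18.184
M4 S693
G1 X117.731 Y64.057 F1359
G1 X143.468 Y48.339
G1 X163.932 Y53.311
M5
G0 X60.003 Y68.825
M4 S693
G1 X46.877 Y65.037 F1359
G1 X39.218 Y76.349
G1 X47.610 Y87.129
G1 X60.456 Y82.479
G1 X60.003 Y68.825
M5
G0 X0.000 Y0.000

viewBox `0 0 186.242 101.654` with mm width/height → 1 unit = 1 mm. Flip: y_m = 101.654 − y_svg.

**Shape 1** — `<path>` closed polygon, stroke `#ff00ff` → cut (S693, F1359). Machine vertices: (62.650,84.521) → (97.669,46.232) → (94.417,95.527) → (177.927,82.782) → (98.826,61.274) → (159.355,61.815) → (62.650,84.521). Closed: final G1 returns to the first vertex.

**Shape 2** — `<path>` closed polygon, stroke `#ff00ff` → cut (S693, F1359). Machine vertices: (47.368,33.277) → (91.523,65.156) → (178.110,53.375) → (153.776,32.170) → (117.644,89.104) → (20.778,43.236) → (47.368,33.277). Closed: final G1 returns to the first vertex.

**Shape 3** — `<rect>` rectangle, stroke `#ff00ff` → cut (S693, F1359). Machine vertices: (92.408,58.544) → (117.609,58.544) → (117.609,22.285) → (92.408,22.285) → (92.408,58.544). Closed: final G1 returns to the first vertex.

**Shape 4** — `<path>` cubic bezier, stroke `#ff00ff` → cut (S693, F1359). Control points (SVG): P0=(118.774,35.018), P1=(93.922,59.108), P2=(53.749,32.265), P3=(57.112,38.018); sampled at t=k/5. Machine vertices: (118.774,66.636) → (102.495,57.626) → (85.364,56.830) → (70.207,60.239) → (59.848,63.845) → (57.112,63.636). Open path.

**Shape 5** — `<path>` open polyline, stroke `#ff00ff` → cut (S693, F1359). Machine vertices: (46.810,18.184) → (117.731,64.057) → (143.468,48.339) → (163.932,53.311). Open path.

**Shape 6** — `<path>` regular polygon, stroke `#ff00ff` → cut (S693, F1359). Machine vertices: (60.003,68.825) → (46.877,65.037) → (39.218,76.349) → (47.610,87.129) → (60.456,82.479) → (60.003,68.825). Closed: final G1 returns to the first vertex.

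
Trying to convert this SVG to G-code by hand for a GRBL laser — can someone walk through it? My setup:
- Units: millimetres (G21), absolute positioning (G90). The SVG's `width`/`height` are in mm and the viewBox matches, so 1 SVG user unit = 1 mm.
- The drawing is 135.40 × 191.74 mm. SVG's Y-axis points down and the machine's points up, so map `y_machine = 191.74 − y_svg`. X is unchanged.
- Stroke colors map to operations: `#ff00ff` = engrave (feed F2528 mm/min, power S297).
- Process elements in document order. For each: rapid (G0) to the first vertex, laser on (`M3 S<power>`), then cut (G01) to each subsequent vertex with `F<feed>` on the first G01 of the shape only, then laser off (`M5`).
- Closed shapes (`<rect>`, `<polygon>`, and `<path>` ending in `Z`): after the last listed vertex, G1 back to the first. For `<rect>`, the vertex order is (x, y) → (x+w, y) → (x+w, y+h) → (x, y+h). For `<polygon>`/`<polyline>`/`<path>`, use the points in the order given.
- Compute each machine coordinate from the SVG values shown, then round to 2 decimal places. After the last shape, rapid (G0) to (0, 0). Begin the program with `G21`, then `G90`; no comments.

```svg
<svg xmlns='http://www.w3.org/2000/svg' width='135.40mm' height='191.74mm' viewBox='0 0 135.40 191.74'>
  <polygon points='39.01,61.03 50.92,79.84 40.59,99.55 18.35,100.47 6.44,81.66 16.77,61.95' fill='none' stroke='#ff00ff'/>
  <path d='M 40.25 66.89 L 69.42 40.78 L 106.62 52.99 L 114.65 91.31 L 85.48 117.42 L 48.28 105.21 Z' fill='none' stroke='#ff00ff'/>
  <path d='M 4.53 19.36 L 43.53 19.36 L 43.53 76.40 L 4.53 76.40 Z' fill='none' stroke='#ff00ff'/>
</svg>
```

G21
G90
G0 X39.01 Y130.71
M3 S297
G01 X50.92 Y111.90 F2528
G01 X40.59 Y92.19
G01 X18.35 Y91.27
G01 X6.44 Y110.08
G01 X16.77 Y129.79
G01 X39.01 Y130.71
M5
G0 X40.25 Y124.85
M3 S297
G01 X69.42 Y150.96 F2528
G01 X106.62 Y138.75
G01 X114.65 Y100.43
G01 X85.48 Y74.32
G01 X48.28 Y86.53
G01 X40.25 Y124.85
M5
G0 X4.53 Y172.38
M3 S297
G01 X43.53 Y172.38 F2528
G01 X43.53 Y115.34
G01 X4.53 Y115.34
G01 X4.53 Y172.38
M5
G0 X0.00 Y0.00

1 u = 1 mm; y_m = 191.74 − y.

[1] `<polygon>` regular polygon, #ff00ff→engrave S297 F2528: (39.01,130.71) → (50.92,111.90) → (40.59,92.19) → (18.35,91.27) → (6.44,110.08) → (16.77,129.79) → (39.01,130.71) (closed)

[2] `<path>` regular polygon, #ff00ff→engrave S297 F2528: (40.25,124.85) → (69.42,150.96) → (106.62,138.75) → (114.65,100.43) → (85.48,74.32) → (48.28,86.53) → (40.25,124.85) (closed)

[3] `<path>` rectangle, #ff00ff→engrave S297 F2528: (4.53,172.38) → (43.53,172.38) → (43.53,115.34) → (4.53,115.34) → (4.53,172.38) (closed)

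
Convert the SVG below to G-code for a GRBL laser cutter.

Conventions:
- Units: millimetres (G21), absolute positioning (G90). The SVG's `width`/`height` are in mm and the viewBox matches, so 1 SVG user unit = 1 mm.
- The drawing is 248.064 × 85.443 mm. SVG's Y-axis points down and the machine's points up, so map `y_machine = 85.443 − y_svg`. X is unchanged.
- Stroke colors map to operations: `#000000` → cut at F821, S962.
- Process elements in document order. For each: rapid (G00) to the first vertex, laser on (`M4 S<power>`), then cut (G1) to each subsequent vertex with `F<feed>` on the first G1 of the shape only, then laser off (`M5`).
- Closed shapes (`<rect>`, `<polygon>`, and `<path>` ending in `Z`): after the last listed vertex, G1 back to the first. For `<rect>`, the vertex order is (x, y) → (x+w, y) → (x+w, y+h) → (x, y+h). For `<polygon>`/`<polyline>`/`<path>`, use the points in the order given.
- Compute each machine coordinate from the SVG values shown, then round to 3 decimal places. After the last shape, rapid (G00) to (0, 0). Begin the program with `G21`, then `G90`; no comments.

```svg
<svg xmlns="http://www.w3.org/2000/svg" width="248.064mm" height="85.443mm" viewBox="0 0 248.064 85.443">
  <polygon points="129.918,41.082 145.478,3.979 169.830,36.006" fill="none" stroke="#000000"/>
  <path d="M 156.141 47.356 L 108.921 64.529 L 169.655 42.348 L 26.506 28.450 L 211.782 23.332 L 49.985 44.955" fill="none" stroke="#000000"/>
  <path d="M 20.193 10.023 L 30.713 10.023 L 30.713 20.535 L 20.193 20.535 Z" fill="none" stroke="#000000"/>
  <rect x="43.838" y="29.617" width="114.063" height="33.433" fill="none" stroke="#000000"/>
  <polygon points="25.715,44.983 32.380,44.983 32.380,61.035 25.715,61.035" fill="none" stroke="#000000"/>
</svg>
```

G21
G90
G00 X129.918 Y44.361
M4 S962
G1 X145.478 Y81.464 F821
G1 X169.830 Y49.437
G1 X129.918 Y44.361
M5
G00 X156.141 Y38.087
M4 S962
G1 X108.921 Y20.914 F821
G1 X169.655 Y43.095
G1 X26.506 Y56.993
G1 X211.782 Y62.111
G1 X49.985 Y40.488
M5
G00 X20.193 Y75.420
M4 S962
G1 X30.713 Y75.420 F821
G1 X30.713 Y64.908
G1 X20.193 Y64.908
G1 X20.193 Y75.420
M5
G00 X43.838 Y55.826
M4 S962
G1 X157.901 Y55.826 F821
G1 X157.901 Y22.393
G1 X43.838 Y22.393
G1 X43.838 Y55.826
M5
G00 X25.715 Y40.460
M4 S962
G1 X32.380 Y40.460 F821
G1 X32.380 Y24.408
G1 X25.715 Y24.408
G1 X25.715 Y40.460
M5
G00 X0.000 Y0.000

1 u = 1 mm; y_m = 85.443 − y.

[1] `<polygon>` regular polygon, #000000→cut S962 F821: (129.918,44.361) → (145.478,81.464) → (169.830,49.437) → (129.918,44.361) (closed)

[2] `<path>` open polyline, #000000→cut S962 F821: (156.141,38.087) → (108.921,20.914) → (169.655,43.095) → (26.506,56.993) → (211.782,62.111) → (49.985,40.488)

[3] `<path>` rectangle, #000000→cut S962 F821: (20.193,75.420) → (30.713,75.420) → (30.713,64.908) → (20.193,64.908) → (20.193,75.420) (closed)

[4] `<rect>` rectangle, #000000→cut S962 F821: (43.838,55.826) → (157.901,55.826) → (157.901,22.393) → (43.838,22.393) → (43.838,55.826) (closed)

[5] `<polygon>` rectangle, #000000→cut S962 F821: (25.715,40.460) → (32.380,40.460) → (32.380,24.408) → (25.715,24.408) → (25.715,40.460) (closed)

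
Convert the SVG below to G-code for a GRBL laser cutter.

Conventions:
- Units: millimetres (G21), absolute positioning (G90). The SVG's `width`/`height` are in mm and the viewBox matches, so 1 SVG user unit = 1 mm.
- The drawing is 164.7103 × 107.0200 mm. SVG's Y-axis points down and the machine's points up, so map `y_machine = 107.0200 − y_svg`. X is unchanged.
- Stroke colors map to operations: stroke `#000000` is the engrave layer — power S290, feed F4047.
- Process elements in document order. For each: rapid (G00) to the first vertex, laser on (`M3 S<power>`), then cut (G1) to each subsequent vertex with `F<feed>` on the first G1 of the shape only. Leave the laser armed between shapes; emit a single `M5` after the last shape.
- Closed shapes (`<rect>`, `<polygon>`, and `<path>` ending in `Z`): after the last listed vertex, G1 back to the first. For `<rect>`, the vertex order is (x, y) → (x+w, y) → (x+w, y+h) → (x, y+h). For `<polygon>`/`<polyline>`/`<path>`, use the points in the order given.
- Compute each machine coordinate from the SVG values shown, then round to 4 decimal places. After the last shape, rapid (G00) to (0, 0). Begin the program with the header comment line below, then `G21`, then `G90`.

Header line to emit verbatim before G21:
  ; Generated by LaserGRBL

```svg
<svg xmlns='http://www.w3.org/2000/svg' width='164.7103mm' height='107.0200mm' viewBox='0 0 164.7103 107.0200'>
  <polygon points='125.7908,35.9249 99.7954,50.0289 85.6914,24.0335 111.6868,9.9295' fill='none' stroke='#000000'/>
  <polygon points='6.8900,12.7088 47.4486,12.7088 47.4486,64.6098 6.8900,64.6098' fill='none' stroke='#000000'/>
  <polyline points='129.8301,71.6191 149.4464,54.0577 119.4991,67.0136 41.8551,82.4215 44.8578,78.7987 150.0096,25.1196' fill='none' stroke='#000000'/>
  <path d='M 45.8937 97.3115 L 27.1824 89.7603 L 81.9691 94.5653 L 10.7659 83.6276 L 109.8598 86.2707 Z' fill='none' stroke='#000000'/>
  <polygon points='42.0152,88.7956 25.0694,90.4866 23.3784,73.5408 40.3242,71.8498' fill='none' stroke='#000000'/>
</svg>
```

; Generated by LaserGRBL
G21
G90
G00 X125.7908 Y71.0951
M3 S290
G1 X99.7954 Y56.9911 F4047
G1 X85.6914 Y82.9865
G1 X111.6868 Y97.0905
G1 X125.7908 Y71.0951
G00 X6.8900 Y94.3112
M3 S290
G1 X47.4486 Y94.3112 F4047
G1 X47.4486 Y42.4102
G1 X6.8900 Y42.4102
G1 X6.8900 Y94.3112
G00 X129.8301 Y35.4009
M3 S290
G1 X149.4464 Y52.9623 F4047
G1 X119.4991 Y40.0064
G1 X41.8551 Y24.5985
G1 X44.8578 Y28.2213
G1 X150.0096 Y81.9004
G00 X45.8937 Y9.7085
M3 S290
G1 X27.1824 Y17.2597 F4047
G1 X81.9691 Y12.4547
G1 X10.7659 Y23.3924
G1 X109.8598 Y20.7493
G1 X45.8937 Y9.7085
G00 X42.0152 Y18.2244
M3 S290
G1 X25.0694 Y16.5334 F4047
G1 X23.3784 Y33.4792
G1 X40.3242 Y35.1702
G1 X42.0152 Y18.2244
M5
G00 X0.0000 Y0.0000

1 u = 1 mm; y_m = 107.0200 − y.

[1] `<polygon>` regular polygon, #000000→engrave S290 F4047: (125.7908,71.0951) → (99.7954,56.9911) → (85.6914,82.9865) → (111.6868,97.0905) → (125.7908,71.0951) (closed)

[2] `<polygon>` rectangle, #000000→engrave S290 F4047: (6.8900,94.3112) → (47.4486,94.3112) → (47.4486,42.4102) → (6.8900,42.4102) → (6.8900,94.3112) (closed)

[3] `<polyline>` open polyline, #000000→engrave S290 F4047: (129.8301,35.4009) → (149.4464,52.9623) → (119.4991,40.0064) → (41.8551,24.5985) → (44.8578,28.2213) → (150.0096,81.9004)

[4] `<path>` closed polygon, #000000→engrave S290 F4047: (45.8937,9.7085) → (27.1824,17.2597) → (81.9691,12.4547) → (10.7659,23.3924) → (109.8598,20.7493) → (45.8937,9.7085) (closed)

[5] `<polygon>` regular polygon, #000000→engrave S290 F4047: (42.0152,18.2244) → (25.0694,16.5334) → (23.3784,33.4792) → (40.3242,35.1702) → (42.0152,18.2244) (closed)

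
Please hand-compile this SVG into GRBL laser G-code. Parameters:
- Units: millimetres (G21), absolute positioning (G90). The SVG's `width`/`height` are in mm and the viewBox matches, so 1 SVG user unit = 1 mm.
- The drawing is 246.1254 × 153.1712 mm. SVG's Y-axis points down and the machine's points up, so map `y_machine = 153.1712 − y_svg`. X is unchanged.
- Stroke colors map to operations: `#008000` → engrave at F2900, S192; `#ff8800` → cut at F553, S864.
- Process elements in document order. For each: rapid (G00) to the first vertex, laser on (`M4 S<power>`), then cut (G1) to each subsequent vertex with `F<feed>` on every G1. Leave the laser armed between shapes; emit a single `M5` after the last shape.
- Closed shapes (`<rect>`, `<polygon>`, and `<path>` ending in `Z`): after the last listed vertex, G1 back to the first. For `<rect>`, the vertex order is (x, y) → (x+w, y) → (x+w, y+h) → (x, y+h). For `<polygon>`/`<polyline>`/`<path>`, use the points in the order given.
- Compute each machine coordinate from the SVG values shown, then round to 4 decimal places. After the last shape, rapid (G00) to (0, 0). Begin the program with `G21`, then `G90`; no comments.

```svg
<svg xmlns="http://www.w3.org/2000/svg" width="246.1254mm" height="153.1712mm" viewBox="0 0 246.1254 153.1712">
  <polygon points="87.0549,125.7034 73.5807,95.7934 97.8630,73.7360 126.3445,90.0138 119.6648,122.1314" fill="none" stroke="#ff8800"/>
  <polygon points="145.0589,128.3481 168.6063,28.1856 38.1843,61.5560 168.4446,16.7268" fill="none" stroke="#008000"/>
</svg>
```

viewBox `0 0 246.1254 153.1712` with mm width/height → 1 unit = 1 mm. Flip: y_m = 153.1712 − y_svg.

**Shape 1** — `<polygon>` regular polygon, stroke `#ff8800` → cut (S864, F553). Machine vertices: (87.0549,27.4678) → (73.5807,57.3778) → (97.8630,79.4352) → (126.3445,63.1574) → (119.6648,31.0398) → (87.0549,27.4678). Closed: final G1 returns to the first vertex.

**Shape 2** — `<polygon>` closed polygon, stroke `#008000` → engrave (S192, F2900). Machine vertices: (145.0589,24.8231) → (168.6063,124.9856) → (38.1843,91.6152) → (168.4446,136.4444) → (145.0589,24.8231). Closed: final G1 returns to the first vertex.

G21
G90
G00 X87.0549 Y27.4678
M4 S864
G1 X73.5807 Y57.3778 F553
G1 X97.8630 Y79.4352 F553
G1 X126.3445 Y63.1574 F553
G1 X119.6648 Y31.0398 F553
G1 X87.0549 Y27.4678 F553
G00 X145.0589 Y24.8231
M4 S192
G1 X168.6063 Y124.9856 F2900
G1 X38.1843 Y91.6152 F2900
G1 X168.4446 Y136.4444 F2900
G1 X145.0589 Y24.8231 F2900
M5
G00 X0.0000 Y0.0000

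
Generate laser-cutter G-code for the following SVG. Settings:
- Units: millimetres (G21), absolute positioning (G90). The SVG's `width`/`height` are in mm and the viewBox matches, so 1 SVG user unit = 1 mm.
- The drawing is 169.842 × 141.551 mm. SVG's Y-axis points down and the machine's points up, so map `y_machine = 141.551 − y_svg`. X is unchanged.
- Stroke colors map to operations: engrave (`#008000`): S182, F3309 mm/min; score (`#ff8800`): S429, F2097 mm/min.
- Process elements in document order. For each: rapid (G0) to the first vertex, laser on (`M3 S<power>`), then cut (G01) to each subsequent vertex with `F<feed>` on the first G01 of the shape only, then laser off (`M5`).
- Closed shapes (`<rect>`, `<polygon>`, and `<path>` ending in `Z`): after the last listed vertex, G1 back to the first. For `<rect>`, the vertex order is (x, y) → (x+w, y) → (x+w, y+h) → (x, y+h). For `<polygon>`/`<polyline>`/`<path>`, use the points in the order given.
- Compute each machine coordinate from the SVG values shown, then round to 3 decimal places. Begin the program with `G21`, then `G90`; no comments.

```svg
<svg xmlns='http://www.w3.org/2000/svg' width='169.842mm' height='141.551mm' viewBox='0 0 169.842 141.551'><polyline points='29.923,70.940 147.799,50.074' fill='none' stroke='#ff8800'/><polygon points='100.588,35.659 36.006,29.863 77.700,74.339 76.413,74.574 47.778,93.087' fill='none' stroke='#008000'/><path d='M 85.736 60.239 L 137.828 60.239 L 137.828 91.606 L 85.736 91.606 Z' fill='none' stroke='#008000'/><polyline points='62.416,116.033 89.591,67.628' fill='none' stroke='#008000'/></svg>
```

Since the viewBox matches the mm dimensions, user units are millimetres directly. The only transform is the Y-flip y_m = 141.551 − y_svg.

Shape 1 is a line segment drawn with `<polyline>`. Its stroke #ff8800 means score at S429, F2097. After flipping Y the toolpath is (29.923,70.611) → (147.799,91.477).

Shape 2 is a closed polygon drawn with `<polygon>`. Its stroke #008000 means engrave at S182, F3309. After flipping Y the toolpath is (100.588,105.892) → (36.006,111.688) → (77.700,67.212) → (76.413,66.977) → (47.778,48.464) → (100.588,105.892), returning to the start.

Shape 3 is a rectangle drawn with `<path>`. Its stroke #008000 means engrave at S182, F3309. After flipping Y the toolpath is (85.736,81.312) → (137.828,81.312) → (137.828,49.945) → (85.736,49.945) → (85.736,81.312), returning to the start.

Shape 4 is a line segment drawn with `<polyline>`. Its stroke #008000 means engrave at S182, F3309. After flipping Y the toolpath is (62.416,25.518) → (89.591,73.923).

G21
G90
G0 X29.923 Y70.611
M3 S429
G01 X147.799 Y91.477 F2097
M5
G0 X100.588 Y105.892
M3 S182
G01 X36.006 Y111.688 F3309
G01 X77.700 Y67.212
G01 X76.413 Y66.977
G01 X47.778 Y48.464
G01 X100.588 Y105.892
M5
G0 X85.736 Y81.312
M3 S182
G01 X137.828 Y81.312 F3309
G01 X137.828 Y49.945
G01 X85.736 Y49.945
G01 X85.736 Y81.312
M5
G0 X62.416 Y25.518
M3 S182
G01 X89.591 Y73.923 F3309
M5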